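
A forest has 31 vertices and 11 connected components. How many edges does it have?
20 (Each of the 11 component trees on V_i vertices has V_i - 1 edges; summing gives V - C = 31 - 11 = 20)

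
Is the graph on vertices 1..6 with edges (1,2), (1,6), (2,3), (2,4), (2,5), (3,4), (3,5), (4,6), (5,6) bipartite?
No (odd cycle of length 3: 4 -> 2 -> 3 -> 4)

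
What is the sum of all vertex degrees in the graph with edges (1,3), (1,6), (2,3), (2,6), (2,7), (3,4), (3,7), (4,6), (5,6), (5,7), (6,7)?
22 (handshake: sum of degrees = 2|E| = 2 x 11 = 22)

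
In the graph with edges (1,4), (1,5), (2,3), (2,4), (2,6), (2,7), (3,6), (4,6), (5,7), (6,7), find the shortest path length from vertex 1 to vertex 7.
2 (path: 1 -> 5 -> 7, 2 edges)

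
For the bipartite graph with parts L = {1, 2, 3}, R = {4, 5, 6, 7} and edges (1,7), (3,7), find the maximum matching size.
1 (matching: (1,7); upper bound min(|L|,|R|) = min(3,4) = 3)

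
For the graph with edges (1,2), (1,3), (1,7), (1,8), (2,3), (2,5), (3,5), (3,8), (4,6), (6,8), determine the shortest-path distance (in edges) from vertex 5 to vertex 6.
3 (path: 5 -> 3 -> 8 -> 6, 3 edges)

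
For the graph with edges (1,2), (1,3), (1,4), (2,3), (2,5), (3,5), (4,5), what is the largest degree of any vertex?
3 (attained at vertices 1, 2, 3, 5)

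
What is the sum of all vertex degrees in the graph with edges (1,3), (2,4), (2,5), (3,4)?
8 (handshake: sum of degrees = 2|E| = 2 x 4 = 8)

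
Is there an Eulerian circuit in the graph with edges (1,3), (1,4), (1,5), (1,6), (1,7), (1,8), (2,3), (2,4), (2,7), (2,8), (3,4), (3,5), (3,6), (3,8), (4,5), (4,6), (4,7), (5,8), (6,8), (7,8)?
Yes (the graph is connected and all 8 vertices have even degree)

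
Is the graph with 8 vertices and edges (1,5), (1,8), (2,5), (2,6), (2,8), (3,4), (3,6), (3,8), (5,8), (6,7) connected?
Yes (BFS from 1 visits [1, 5, 8, 2, 3, 6, 4, 7] — all 8 vertices reached)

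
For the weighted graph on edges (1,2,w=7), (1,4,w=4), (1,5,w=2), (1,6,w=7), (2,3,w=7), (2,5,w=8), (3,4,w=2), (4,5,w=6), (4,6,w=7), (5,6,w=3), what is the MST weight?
18 (MST edges: (1,2,w=7), (1,4,w=4), (1,5,w=2), (3,4,w=2), (5,6,w=3); sum of weights 7 + 4 + 2 + 2 + 3 = 18)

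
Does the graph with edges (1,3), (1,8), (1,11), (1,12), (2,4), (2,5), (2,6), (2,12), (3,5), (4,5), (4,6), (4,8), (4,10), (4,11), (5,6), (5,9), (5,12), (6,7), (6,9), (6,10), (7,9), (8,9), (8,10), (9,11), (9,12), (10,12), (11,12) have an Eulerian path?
Yes — and in fact it has an Eulerian circuit (the graph is connected and all 12 vertices have even degree)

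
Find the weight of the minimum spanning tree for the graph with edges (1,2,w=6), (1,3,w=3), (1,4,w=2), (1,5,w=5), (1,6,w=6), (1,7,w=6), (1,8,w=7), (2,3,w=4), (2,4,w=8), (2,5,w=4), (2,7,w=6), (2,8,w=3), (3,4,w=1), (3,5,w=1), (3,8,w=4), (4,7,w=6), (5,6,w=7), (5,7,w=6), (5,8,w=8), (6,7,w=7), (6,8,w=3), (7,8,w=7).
20 (MST edges: (1,4,w=2), (1,7,w=6), (2,3,w=4), (2,8,w=3), (3,4,w=1), (3,5,w=1), (6,8,w=3); sum of weights 2 + 6 + 4 + 3 + 1 + 1 + 3 = 20)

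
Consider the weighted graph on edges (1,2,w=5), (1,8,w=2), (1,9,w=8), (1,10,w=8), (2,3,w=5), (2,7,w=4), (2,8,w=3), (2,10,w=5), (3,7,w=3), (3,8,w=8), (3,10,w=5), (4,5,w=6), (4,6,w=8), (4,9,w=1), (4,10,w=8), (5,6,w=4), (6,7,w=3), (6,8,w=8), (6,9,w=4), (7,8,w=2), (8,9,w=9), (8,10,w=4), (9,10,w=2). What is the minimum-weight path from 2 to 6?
7 (path: 2 -> 7 -> 6; weights 4 + 3 = 7)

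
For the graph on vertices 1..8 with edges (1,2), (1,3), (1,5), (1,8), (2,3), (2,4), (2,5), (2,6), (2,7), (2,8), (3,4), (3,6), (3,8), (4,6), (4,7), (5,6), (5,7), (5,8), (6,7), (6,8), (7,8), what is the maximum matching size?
4 (matching: (1,5), (2,4), (3,6), (7,8); upper bound floor(n/2) = floor(8/2) = 4)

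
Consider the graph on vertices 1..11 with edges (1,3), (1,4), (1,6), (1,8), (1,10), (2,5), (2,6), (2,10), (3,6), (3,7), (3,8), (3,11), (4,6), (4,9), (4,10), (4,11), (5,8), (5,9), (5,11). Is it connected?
Yes (BFS from 1 visits [1, 3, 4, 6, 8, 10, 7, 11, 9, 2, 5] — all 11 vertices reached)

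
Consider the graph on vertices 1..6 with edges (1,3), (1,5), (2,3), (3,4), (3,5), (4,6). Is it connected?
Yes (BFS from 1 visits [1, 3, 5, 2, 4, 6] — all 6 vertices reached)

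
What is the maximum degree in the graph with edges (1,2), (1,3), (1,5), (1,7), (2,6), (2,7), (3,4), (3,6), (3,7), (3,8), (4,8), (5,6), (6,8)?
5 (attained at vertex 3)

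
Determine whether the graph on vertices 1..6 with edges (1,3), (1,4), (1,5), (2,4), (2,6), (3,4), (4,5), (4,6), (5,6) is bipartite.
No (odd cycle of length 3: 5 -> 1 -> 4 -> 5)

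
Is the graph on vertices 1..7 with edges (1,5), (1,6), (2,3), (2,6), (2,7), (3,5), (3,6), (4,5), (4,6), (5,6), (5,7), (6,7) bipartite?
No (odd cycle of length 3: 5 -> 1 -> 6 -> 5)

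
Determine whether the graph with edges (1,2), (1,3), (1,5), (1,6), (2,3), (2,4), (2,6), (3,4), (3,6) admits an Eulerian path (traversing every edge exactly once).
Yes (the graph is connected and exactly 2 vertices have odd degree: {5, 6}; any Eulerian path must start and end at those)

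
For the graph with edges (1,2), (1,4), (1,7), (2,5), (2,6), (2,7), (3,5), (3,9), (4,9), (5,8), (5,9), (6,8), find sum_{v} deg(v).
24 (handshake: sum of degrees = 2|E| = 2 x 12 = 24)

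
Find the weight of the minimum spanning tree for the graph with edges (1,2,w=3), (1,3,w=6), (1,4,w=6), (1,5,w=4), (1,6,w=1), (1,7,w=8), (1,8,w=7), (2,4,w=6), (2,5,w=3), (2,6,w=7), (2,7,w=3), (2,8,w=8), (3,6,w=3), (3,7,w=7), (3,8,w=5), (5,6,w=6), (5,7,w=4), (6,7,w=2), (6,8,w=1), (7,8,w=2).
19 (MST edges: (1,2,w=3), (1,4,w=6), (1,6,w=1), (2,5,w=3), (3,6,w=3), (6,7,w=2), (6,8,w=1); sum of weights 3 + 6 + 1 + 3 + 3 + 2 + 1 = 19)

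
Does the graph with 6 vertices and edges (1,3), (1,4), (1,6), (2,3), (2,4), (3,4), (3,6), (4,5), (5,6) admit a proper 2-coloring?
No (odd cycle of length 3: 6 -> 1 -> 3 -> 6)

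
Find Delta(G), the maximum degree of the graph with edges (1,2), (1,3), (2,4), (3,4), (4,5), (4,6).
4 (attained at vertex 4)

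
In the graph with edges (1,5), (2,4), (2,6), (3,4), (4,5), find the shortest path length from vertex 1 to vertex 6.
4 (path: 1 -> 5 -> 4 -> 2 -> 6, 4 edges)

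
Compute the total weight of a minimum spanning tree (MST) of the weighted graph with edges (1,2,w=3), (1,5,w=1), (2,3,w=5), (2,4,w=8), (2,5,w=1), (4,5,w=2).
9 (MST edges: (1,5,w=1), (2,3,w=5), (2,5,w=1), (4,5,w=2); sum of weights 1 + 5 + 1 + 2 = 9)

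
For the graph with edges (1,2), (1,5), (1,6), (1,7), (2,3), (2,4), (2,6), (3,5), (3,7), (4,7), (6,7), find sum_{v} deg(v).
22 (handshake: sum of degrees = 2|E| = 2 x 11 = 22)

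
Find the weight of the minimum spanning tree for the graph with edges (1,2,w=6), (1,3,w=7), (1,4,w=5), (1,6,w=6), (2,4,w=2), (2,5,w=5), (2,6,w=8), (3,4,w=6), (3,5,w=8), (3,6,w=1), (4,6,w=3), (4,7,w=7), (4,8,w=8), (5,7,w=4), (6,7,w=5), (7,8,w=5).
25 (MST edges: (1,4,w=5), (2,4,w=2), (2,5,w=5), (3,6,w=1), (4,6,w=3), (5,7,w=4), (7,8,w=5); sum of weights 5 + 2 + 5 + 1 + 3 + 4 + 5 = 25)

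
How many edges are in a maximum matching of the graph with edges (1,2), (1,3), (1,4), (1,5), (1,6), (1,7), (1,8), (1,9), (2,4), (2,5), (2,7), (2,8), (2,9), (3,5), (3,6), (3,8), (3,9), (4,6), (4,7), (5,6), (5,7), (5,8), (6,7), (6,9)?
4 (matching: (1,7), (2,9), (3,8), (4,6); upper bound floor(n/2) = floor(9/2) = 4)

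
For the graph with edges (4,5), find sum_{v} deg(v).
2 (handshake: sum of degrees = 2|E| = 2 x 1 = 2)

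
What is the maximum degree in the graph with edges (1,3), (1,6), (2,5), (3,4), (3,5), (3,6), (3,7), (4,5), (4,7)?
5 (attained at vertex 3)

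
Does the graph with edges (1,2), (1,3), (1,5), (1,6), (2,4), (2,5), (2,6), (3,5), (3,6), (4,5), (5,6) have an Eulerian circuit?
No (2 vertices have odd degree: {3, 5}; Eulerian circuit requires 0)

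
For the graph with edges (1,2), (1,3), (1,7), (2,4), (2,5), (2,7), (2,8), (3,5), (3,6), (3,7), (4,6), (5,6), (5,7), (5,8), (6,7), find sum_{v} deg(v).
30 (handshake: sum of degrees = 2|E| = 2 x 15 = 30)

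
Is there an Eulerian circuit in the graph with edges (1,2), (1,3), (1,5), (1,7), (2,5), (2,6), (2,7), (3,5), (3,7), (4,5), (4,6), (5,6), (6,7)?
No (2 vertices have odd degree: {3, 5}; Eulerian circuit requires 0)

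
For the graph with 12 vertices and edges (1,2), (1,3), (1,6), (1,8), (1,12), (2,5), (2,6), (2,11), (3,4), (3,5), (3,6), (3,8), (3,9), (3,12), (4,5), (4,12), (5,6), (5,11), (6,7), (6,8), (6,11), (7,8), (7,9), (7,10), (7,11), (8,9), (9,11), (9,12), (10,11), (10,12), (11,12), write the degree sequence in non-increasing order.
[7, 7, 7, 6, 5, 5, 5, 5, 5, 4, 3, 3] (degrees: deg(1)=5, deg(2)=4, deg(3)=7, deg(4)=3, deg(5)=5, deg(6)=7, deg(7)=5, deg(8)=5, deg(9)=5, deg(10)=3, deg(11)=7, deg(12)=6)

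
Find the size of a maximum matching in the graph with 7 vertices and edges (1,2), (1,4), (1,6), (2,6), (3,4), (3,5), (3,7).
3 (matching: (1,4), (2,6), (3,7); upper bound floor(n/2) = floor(7/2) = 3)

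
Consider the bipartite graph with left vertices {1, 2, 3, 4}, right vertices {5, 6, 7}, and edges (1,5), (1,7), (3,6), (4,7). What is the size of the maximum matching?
3 (matching: (1,5), (3,6), (4,7); upper bound min(|L|,|R|) = min(4,3) = 3)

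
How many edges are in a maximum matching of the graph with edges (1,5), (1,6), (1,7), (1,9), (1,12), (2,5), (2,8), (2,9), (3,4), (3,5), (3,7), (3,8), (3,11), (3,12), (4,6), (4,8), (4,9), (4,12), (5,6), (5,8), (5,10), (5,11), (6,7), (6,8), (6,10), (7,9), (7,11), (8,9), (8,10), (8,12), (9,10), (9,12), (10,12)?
6 (matching: (1,7), (2,5), (3,11), (4,6), (8,12), (9,10); upper bound floor(n/2) = floor(12/2) = 6)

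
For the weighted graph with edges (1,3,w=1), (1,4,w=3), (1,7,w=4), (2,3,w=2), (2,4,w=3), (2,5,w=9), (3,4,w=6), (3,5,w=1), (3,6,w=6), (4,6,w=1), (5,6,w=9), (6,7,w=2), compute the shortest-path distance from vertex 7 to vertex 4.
3 (path: 7 -> 6 -> 4; weights 2 + 1 = 3)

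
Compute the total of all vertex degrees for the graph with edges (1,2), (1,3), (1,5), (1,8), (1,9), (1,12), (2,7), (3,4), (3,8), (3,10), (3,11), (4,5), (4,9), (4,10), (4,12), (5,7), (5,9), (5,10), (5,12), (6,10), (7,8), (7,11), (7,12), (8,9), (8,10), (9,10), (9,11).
54 (handshake: sum of degrees = 2|E| = 2 x 27 = 54)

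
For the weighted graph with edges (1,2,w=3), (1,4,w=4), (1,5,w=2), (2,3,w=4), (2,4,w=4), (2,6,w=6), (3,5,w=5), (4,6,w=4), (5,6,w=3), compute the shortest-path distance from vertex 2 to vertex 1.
3 (path: 2 -> 1; weights 3 = 3)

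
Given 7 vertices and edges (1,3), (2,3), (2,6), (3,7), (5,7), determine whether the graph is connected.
No, it has 2 components: {1, 2, 3, 5, 6, 7}, {4}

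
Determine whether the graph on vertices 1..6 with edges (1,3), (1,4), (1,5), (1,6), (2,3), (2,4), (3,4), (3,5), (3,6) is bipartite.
No (odd cycle of length 3: 3 -> 1 -> 6 -> 3)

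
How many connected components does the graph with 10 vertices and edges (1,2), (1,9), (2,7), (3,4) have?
6 (components: {1, 2, 7, 9}, {3, 4}, {5}, {6}, {8}, {10})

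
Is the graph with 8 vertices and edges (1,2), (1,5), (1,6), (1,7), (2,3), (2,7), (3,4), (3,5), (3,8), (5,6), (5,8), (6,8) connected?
Yes (BFS from 1 visits [1, 2, 5, 6, 7, 3, 8, 4] — all 8 vertices reached)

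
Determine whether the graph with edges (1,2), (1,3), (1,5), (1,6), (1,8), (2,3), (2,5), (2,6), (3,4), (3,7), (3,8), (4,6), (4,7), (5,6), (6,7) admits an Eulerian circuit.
No (6 vertices have odd degree: {1, 3, 4, 5, 6, 7}; Eulerian circuit requires 0)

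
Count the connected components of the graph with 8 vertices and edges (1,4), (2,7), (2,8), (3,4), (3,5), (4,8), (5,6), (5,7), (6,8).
1 (components: {1, 2, 3, 4, 5, 6, 7, 8})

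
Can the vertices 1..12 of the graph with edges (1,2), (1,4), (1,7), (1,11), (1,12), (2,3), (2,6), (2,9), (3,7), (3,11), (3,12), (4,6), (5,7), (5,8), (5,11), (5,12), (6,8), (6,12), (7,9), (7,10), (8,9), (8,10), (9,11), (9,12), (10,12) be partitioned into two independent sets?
Yes. Partition: {1, 3, 5, 6, 9, 10}, {2, 4, 7, 8, 11, 12}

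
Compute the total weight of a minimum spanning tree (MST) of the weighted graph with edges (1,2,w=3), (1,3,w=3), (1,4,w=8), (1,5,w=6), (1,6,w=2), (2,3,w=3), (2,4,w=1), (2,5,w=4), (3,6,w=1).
11 (MST edges: (1,2,w=3), (1,6,w=2), (2,4,w=1), (2,5,w=4), (3,6,w=1); sum of weights 3 + 2 + 1 + 4 + 1 = 11)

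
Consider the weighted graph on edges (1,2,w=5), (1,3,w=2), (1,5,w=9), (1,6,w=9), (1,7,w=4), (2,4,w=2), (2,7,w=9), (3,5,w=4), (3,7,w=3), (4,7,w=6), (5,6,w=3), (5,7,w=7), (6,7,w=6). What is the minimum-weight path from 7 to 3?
3 (path: 7 -> 3; weights 3 = 3)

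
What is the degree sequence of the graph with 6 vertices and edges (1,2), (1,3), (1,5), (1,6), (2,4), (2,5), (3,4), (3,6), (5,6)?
[4, 3, 3, 3, 3, 2] (degrees: deg(1)=4, deg(2)=3, deg(3)=3, deg(4)=2, deg(5)=3, deg(6)=3)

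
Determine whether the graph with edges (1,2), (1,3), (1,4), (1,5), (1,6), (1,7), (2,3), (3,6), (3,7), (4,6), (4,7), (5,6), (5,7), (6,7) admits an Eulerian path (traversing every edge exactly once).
No (4 vertices have odd degree: {4, 5, 6, 7}; Eulerian path requires 0 or 2)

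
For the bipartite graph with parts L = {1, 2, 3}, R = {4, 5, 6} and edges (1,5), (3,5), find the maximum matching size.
1 (matching: (1,5); upper bound min(|L|,|R|) = min(3,3) = 3)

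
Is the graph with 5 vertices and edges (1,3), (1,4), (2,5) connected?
No, it has 2 components: {1, 3, 4}, {2, 5}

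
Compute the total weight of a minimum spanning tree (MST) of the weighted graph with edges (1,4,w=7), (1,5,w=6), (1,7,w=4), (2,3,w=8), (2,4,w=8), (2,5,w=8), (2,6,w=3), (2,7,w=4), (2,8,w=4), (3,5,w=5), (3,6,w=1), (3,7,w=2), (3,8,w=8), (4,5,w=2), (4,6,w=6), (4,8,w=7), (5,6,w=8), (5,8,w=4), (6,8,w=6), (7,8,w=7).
20 (MST edges: (1,7,w=4), (2,6,w=3), (2,8,w=4), (3,6,w=1), (3,7,w=2), (4,5,w=2), (5,8,w=4); sum of weights 4 + 3 + 4 + 1 + 2 + 2 + 4 = 20)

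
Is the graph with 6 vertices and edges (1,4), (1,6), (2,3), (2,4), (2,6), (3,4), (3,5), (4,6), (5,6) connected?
Yes (BFS from 1 visits [1, 4, 6, 2, 3, 5] — all 6 vertices reached)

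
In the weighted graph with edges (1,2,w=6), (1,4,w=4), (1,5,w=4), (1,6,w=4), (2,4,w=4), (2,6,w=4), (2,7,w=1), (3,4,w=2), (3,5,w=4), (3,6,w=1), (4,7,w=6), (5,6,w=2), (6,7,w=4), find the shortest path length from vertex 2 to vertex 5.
6 (path: 2 -> 6 -> 5; weights 4 + 2 = 6)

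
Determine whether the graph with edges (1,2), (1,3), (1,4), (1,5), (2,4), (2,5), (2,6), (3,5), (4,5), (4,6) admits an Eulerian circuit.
Yes (the graph is connected and all 6 vertices have even degree)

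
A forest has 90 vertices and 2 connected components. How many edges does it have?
88 (Each of the 2 component trees on V_i vertices has V_i - 1 edges; summing gives V - C = 90 - 2 = 88)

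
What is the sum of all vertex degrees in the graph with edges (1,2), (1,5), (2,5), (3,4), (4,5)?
10 (handshake: sum of degrees = 2|E| = 2 x 5 = 10)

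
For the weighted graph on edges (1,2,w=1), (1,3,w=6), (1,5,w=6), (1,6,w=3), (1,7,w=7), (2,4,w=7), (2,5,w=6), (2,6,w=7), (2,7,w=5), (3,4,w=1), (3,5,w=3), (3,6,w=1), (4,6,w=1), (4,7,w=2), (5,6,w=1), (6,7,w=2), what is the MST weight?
9 (MST edges: (1,2,w=1), (1,6,w=3), (3,4,w=1), (3,6,w=1), (4,7,w=2), (5,6,w=1); sum of weights 1 + 3 + 1 + 1 + 2 + 1 = 9)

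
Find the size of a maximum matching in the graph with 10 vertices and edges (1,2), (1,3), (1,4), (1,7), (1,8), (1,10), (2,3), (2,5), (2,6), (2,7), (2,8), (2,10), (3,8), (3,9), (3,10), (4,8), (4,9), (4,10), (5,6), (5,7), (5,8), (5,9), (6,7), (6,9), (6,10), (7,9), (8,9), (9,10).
5 (matching: (1,4), (2,8), (3,9), (5,7), (6,10); upper bound floor(n/2) = floor(10/2) = 5)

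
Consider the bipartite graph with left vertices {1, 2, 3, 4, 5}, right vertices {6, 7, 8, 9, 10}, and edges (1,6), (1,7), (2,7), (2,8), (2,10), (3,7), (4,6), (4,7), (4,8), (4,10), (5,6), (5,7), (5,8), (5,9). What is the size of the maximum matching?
5 (matching: (1,6), (2,10), (3,7), (4,8), (5,9); upper bound min(|L|,|R|) = min(5,5) = 5)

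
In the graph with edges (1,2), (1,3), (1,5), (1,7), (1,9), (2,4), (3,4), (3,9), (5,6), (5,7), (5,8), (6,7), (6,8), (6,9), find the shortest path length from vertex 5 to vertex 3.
2 (path: 5 -> 1 -> 3, 2 edges)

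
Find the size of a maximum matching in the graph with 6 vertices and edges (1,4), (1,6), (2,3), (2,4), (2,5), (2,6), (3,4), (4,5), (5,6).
3 (matching: (1,4), (2,3), (5,6); upper bound floor(n/2) = floor(6/2) = 3)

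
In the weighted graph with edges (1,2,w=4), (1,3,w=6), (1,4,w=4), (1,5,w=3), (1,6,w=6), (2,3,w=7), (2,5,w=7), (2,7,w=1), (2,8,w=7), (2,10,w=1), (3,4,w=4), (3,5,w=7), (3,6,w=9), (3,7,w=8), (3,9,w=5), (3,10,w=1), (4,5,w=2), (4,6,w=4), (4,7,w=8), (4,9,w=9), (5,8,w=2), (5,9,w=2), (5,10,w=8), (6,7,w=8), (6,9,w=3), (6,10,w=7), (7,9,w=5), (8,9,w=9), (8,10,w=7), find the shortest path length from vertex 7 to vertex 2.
1 (path: 7 -> 2; weights 1 = 1)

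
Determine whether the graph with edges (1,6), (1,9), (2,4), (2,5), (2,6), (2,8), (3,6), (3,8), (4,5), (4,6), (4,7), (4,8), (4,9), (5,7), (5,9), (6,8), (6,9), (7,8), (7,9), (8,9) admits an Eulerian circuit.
Yes (the graph is connected and all 9 vertices have even degree)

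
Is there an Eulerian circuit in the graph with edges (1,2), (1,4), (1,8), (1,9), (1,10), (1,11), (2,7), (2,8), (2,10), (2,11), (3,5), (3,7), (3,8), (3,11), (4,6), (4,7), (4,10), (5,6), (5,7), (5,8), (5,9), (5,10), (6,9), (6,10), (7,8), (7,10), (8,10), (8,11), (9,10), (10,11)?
No (4 vertices have odd degree: {2, 8, 10, 11}; Eulerian circuit requires 0)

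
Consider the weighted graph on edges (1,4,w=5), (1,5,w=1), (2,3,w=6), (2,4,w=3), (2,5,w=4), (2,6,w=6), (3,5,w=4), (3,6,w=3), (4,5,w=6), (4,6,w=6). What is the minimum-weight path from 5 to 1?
1 (path: 5 -> 1; weights 1 = 1)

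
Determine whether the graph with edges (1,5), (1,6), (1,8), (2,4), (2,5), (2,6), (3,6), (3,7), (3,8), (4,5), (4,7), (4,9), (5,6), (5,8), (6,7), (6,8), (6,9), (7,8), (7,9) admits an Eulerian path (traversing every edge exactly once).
No (8 vertices have odd degree: {1, 2, 3, 5, 6, 7, 8, 9}; Eulerian path requires 0 or 2)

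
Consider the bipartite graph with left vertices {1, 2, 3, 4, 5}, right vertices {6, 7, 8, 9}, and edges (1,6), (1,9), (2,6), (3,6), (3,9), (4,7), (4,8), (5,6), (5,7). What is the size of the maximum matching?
4 (matching: (1,9), (2,6), (4,8), (5,7); upper bound min(|L|,|R|) = min(5,4) = 4)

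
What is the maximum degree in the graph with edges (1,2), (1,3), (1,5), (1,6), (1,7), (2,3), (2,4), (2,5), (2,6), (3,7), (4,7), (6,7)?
5 (attained at vertices 1, 2)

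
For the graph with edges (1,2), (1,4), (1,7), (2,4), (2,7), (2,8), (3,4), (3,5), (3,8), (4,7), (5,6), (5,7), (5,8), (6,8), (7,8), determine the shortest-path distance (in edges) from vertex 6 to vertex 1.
3 (path: 6 -> 5 -> 7 -> 1, 3 edges)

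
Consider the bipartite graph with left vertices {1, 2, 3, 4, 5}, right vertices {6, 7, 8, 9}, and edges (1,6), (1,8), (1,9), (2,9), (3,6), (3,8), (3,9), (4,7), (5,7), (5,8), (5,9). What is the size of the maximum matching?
4 (matching: (1,9), (3,6), (4,7), (5,8); upper bound min(|L|,|R|) = min(5,4) = 4)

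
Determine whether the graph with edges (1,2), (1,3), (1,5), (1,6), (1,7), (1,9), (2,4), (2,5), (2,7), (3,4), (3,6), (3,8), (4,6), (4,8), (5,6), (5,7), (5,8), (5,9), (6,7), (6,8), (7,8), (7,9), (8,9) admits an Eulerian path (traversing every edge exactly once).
Yes — and in fact it has an Eulerian circuit (the graph is connected and all 9 vertices have even degree)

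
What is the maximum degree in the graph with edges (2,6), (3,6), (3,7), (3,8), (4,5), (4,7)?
3 (attained at vertex 3)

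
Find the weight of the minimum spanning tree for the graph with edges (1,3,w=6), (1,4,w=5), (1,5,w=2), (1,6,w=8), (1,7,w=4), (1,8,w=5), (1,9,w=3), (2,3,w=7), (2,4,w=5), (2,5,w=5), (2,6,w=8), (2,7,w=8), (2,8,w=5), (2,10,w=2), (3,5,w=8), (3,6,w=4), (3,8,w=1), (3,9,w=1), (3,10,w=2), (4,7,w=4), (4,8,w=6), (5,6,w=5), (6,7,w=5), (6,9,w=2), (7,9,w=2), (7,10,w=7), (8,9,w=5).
19 (MST edges: (1,5,w=2), (1,9,w=3), (2,10,w=2), (3,8,w=1), (3,9,w=1), (3,10,w=2), (4,7,w=4), (6,9,w=2), (7,9,w=2); sum of weights 2 + 3 + 2 + 1 + 1 + 2 + 4 + 2 + 2 = 19)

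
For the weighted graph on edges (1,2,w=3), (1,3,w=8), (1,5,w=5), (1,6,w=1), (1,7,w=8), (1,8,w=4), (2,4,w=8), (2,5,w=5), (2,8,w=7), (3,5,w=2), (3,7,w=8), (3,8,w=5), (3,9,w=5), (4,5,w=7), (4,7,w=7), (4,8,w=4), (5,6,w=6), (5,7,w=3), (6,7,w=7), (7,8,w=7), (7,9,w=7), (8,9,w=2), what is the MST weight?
24 (MST edges: (1,2,w=3), (1,5,w=5), (1,6,w=1), (1,8,w=4), (3,5,w=2), (4,8,w=4), (5,7,w=3), (8,9,w=2); sum of weights 3 + 5 + 1 + 4 + 2 + 4 + 3 + 2 = 24)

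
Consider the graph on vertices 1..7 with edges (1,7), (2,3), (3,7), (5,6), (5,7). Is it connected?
No, it has 2 components: {1, 2, 3, 5, 6, 7}, {4}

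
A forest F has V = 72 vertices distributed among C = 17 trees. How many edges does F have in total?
55 (Each of the 17 component trees on V_i vertices has V_i - 1 edges; summing gives V - C = 72 - 17 = 55)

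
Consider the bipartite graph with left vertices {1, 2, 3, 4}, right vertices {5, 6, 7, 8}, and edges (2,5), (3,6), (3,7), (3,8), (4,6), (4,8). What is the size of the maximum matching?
3 (matching: (2,5), (3,7), (4,8); upper bound min(|L|,|R|) = min(4,4) = 4)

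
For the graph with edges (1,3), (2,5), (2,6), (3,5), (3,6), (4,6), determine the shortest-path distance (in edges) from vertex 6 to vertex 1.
2 (path: 6 -> 3 -> 1, 2 edges)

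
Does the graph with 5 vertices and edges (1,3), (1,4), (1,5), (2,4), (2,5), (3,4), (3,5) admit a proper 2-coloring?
No (odd cycle of length 3: 5 -> 1 -> 3 -> 5)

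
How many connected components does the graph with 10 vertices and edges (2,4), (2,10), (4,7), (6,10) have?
6 (components: {1}, {2, 4, 6, 7, 10}, {3}, {5}, {8}, {9})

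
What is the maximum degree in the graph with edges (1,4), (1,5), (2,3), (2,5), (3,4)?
2 (attained at vertices 1, 2, 3, 4, 5)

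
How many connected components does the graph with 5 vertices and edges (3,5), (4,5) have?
3 (components: {1}, {2}, {3, 4, 5})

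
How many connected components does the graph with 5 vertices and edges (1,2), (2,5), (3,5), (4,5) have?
1 (components: {1, 2, 3, 4, 5})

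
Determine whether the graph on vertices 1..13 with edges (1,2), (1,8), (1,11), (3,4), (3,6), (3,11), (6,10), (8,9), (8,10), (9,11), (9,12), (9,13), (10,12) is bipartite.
Yes. Partition: {1, 3, 5, 7, 9, 10}, {2, 4, 6, 8, 11, 12, 13}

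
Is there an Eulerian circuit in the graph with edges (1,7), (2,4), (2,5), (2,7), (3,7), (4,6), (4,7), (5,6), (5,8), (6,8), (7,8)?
No (8 vertices have odd degree: {1, 2, 3, 4, 5, 6, 7, 8}; Eulerian circuit requires 0)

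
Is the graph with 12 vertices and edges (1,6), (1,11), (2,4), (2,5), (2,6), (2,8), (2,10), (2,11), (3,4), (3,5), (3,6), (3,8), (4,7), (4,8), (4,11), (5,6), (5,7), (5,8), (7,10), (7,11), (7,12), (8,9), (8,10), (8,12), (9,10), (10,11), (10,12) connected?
Yes (BFS from 1 visits [1, 6, 11, 2, 3, 5, 4, 7, 10, 8, 12, 9] — all 12 vertices reached)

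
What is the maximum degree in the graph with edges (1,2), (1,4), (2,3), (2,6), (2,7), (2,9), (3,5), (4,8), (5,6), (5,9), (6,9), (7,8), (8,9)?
5 (attained at vertex 2)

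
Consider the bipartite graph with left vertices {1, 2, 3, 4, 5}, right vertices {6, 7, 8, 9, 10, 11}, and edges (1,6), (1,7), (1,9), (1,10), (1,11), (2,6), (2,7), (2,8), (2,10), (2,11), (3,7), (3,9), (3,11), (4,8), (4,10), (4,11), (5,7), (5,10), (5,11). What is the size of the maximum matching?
5 (matching: (1,11), (2,10), (3,9), (4,8), (5,7); upper bound min(|L|,|R|) = min(5,6) = 5)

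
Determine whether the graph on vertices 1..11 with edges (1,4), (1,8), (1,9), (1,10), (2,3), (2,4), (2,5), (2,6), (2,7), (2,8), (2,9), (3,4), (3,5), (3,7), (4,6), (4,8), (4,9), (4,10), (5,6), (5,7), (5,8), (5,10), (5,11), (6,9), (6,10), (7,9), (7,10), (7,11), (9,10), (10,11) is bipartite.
No (odd cycle of length 3: 8 -> 1 -> 4 -> 8)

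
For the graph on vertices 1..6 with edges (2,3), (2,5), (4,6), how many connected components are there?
3 (components: {1}, {2, 3, 5}, {4, 6})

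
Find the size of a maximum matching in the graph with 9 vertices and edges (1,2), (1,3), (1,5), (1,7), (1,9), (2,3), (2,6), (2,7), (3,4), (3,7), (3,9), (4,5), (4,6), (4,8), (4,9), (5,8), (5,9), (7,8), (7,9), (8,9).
4 (matching: (1,9), (2,7), (4,6), (5,8); upper bound floor(n/2) = floor(9/2) = 4)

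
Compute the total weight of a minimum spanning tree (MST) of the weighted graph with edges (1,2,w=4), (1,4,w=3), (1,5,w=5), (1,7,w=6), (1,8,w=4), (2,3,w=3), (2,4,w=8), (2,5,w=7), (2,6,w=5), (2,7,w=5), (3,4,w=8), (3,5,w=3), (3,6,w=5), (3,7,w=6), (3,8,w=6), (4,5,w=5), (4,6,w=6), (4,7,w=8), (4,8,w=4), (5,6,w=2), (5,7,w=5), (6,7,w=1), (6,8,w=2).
18 (MST edges: (1,2,w=4), (1,4,w=3), (2,3,w=3), (3,5,w=3), (5,6,w=2), (6,7,w=1), (6,8,w=2); sum of weights 4 + 3 + 3 + 3 + 2 + 1 + 2 = 18)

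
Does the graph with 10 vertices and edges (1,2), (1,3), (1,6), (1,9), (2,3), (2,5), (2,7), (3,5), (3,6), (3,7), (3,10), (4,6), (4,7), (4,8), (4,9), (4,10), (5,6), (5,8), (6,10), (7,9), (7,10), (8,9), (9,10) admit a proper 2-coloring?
No (odd cycle of length 3: 2 -> 1 -> 3 -> 2)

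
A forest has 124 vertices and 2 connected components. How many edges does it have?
122 (Each of the 2 component trees on V_i vertices has V_i - 1 edges; summing gives V - C = 124 - 2 = 122)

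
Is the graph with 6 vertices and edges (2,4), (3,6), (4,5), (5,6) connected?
No, it has 2 components: {1}, {2, 3, 4, 5, 6}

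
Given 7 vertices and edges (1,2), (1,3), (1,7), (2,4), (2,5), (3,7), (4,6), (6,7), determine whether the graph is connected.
Yes (BFS from 1 visits [1, 2, 3, 7, 4, 5, 6] — all 7 vertices reached)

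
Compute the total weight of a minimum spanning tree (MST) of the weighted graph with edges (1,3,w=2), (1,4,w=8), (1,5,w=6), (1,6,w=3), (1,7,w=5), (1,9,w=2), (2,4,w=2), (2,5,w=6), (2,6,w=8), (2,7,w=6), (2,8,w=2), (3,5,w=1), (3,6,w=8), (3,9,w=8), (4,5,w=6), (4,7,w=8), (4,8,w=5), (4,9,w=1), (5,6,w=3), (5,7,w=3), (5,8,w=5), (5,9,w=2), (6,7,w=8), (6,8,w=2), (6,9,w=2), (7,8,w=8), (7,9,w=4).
15 (MST edges: (1,3,w=2), (1,9,w=2), (2,4,w=2), (2,8,w=2), (3,5,w=1), (4,9,w=1), (5,7,w=3), (6,9,w=2); sum of weights 2 + 2 + 2 + 2 + 1 + 1 + 3 + 2 = 15)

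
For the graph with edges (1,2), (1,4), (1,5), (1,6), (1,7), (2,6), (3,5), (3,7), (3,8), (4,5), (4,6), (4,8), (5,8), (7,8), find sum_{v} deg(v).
28 (handshake: sum of degrees = 2|E| = 2 x 14 = 28)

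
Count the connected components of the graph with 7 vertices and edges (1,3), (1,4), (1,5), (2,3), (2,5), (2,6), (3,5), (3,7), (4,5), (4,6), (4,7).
1 (components: {1, 2, 3, 4, 5, 6, 7})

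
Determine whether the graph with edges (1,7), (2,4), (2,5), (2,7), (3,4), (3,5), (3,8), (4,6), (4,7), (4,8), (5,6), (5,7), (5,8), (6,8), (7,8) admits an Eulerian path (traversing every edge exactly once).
No (8 vertices have odd degree: {1, 2, 3, 4, 5, 6, 7, 8}; Eulerian path requires 0 or 2)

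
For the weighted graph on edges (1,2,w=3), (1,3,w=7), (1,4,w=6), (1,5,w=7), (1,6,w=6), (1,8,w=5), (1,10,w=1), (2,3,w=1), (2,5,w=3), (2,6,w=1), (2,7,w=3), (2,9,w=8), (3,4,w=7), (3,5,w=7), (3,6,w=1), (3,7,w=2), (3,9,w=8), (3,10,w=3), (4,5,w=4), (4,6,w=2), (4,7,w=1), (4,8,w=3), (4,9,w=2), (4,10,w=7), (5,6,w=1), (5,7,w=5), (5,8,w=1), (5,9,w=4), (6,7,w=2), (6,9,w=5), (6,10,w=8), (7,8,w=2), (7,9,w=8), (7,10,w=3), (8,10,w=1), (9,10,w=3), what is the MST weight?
11 (MST edges: (1,10,w=1), (2,3,w=1), (2,6,w=1), (3,7,w=2), (4,7,w=1), (4,9,w=2), (5,6,w=1), (5,8,w=1), (8,10,w=1); sum of weights 1 + 1 + 1 + 2 + 1 + 2 + 1 + 1 + 1 = 11)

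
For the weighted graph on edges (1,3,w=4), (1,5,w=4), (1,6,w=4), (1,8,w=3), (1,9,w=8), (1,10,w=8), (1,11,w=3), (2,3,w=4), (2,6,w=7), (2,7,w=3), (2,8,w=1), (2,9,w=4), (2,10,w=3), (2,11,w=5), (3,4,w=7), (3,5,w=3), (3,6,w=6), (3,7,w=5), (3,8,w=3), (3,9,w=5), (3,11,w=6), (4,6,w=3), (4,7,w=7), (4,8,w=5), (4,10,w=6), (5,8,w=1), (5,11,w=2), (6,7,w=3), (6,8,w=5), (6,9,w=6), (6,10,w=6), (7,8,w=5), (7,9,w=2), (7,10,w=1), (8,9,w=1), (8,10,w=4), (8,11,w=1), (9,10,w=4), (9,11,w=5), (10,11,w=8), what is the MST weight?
19 (MST edges: (1,8,w=3), (2,8,w=1), (3,5,w=3), (4,6,w=3), (5,8,w=1), (6,7,w=3), (7,9,w=2), (7,10,w=1), (8,9,w=1), (8,11,w=1); sum of weights 3 + 1 + 3 + 3 + 1 + 3 + 2 + 1 + 1 + 1 = 19)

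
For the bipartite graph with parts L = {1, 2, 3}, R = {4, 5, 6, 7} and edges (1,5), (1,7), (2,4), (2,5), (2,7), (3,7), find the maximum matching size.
3 (matching: (1,5), (2,4), (3,7); upper bound min(|L|,|R|) = min(3,4) = 3)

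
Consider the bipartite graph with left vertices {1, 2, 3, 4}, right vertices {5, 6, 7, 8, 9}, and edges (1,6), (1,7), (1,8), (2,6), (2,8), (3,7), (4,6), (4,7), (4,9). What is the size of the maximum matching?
4 (matching: (1,8), (2,6), (3,7), (4,9); upper bound min(|L|,|R|) = min(4,5) = 4)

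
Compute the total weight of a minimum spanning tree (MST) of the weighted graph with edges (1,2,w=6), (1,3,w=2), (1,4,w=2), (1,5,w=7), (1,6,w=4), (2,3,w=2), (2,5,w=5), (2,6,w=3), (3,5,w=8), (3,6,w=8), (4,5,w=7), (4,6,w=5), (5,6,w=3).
12 (MST edges: (1,3,w=2), (1,4,w=2), (2,3,w=2), (2,6,w=3), (5,6,w=3); sum of weights 2 + 2 + 2 + 3 + 3 = 12)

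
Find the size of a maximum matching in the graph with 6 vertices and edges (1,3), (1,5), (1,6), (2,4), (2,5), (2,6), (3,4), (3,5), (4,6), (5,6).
3 (matching: (1,6), (2,5), (3,4); upper bound floor(n/2) = floor(6/2) = 3)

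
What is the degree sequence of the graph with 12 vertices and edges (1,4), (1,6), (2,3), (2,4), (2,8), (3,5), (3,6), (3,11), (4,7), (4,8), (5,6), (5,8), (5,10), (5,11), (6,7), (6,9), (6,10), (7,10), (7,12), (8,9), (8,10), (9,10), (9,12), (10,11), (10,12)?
[7, 6, 5, 5, 4, 4, 4, 4, 3, 3, 3, 2] (degrees: deg(1)=2, deg(2)=3, deg(3)=4, deg(4)=4, deg(5)=5, deg(6)=6, deg(7)=4, deg(8)=5, deg(9)=4, deg(10)=7, deg(11)=3, deg(12)=3)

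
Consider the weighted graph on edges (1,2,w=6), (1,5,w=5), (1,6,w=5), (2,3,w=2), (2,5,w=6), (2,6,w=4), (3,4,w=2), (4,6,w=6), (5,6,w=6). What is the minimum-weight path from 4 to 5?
10 (path: 4 -> 3 -> 2 -> 5; weights 2 + 2 + 6 = 10)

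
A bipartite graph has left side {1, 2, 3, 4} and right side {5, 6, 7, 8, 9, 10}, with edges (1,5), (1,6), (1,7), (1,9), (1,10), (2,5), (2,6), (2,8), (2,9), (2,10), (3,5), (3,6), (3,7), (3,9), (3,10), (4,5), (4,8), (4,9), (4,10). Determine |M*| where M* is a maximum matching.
4 (matching: (1,10), (2,9), (3,7), (4,8); upper bound min(|L|,|R|) = min(4,6) = 4)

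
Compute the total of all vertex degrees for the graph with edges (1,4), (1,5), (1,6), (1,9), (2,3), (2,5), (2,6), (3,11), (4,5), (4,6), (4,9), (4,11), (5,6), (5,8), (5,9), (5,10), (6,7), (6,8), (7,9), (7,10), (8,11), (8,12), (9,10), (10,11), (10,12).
50 (handshake: sum of degrees = 2|E| = 2 x 25 = 50)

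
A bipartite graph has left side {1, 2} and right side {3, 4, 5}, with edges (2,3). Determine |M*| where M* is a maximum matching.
1 (matching: (2,3); upper bound min(|L|,|R|) = min(2,3) = 2)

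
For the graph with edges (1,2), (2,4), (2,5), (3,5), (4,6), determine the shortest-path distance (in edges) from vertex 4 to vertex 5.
2 (path: 4 -> 2 -> 5, 2 edges)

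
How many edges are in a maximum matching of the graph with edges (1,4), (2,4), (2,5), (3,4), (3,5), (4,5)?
2 (matching: (1,4), (3,5); upper bound floor(n/2) = floor(5/2) = 2)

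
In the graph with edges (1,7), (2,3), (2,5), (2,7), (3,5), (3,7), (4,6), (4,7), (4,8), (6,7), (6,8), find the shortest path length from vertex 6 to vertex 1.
2 (path: 6 -> 7 -> 1, 2 edges)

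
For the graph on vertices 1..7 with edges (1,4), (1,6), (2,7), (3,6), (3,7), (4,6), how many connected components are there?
2 (components: {1, 2, 3, 4, 6, 7}, {5})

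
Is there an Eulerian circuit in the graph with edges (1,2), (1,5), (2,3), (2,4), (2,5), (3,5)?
No (2 vertices have odd degree: {4, 5}; Eulerian circuit requires 0)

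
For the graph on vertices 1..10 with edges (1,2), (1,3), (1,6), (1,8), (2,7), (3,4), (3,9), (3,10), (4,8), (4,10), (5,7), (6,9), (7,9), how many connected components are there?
1 (components: {1, 2, 3, 4, 5, 6, 7, 8, 9, 10})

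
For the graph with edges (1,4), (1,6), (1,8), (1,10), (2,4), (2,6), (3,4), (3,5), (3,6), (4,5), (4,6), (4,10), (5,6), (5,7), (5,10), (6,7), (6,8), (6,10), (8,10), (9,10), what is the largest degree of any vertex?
8 (attained at vertex 6)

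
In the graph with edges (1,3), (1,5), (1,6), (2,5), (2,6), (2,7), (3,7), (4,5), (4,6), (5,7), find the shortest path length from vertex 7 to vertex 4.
2 (path: 7 -> 5 -> 4, 2 edges)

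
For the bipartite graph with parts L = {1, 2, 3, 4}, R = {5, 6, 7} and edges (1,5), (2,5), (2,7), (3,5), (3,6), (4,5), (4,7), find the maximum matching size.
3 (matching: (1,5), (2,7), (3,6); upper bound min(|L|,|R|) = min(4,3) = 3)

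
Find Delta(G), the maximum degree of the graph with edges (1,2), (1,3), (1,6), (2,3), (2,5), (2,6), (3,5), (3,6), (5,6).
4 (attained at vertices 2, 3, 6)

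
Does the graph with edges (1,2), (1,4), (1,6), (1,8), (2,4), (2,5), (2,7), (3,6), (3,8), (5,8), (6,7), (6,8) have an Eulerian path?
Yes — and in fact it has an Eulerian circuit (the graph is connected and all 8 vertices have even degree)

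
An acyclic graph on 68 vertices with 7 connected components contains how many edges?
61 (Each of the 7 component trees on V_i vertices has V_i - 1 edges; summing gives V - C = 68 - 7 = 61)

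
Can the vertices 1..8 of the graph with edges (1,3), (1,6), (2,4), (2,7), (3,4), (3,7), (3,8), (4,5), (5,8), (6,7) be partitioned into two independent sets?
Yes. Partition: {1, 4, 7, 8}, {2, 3, 5, 6}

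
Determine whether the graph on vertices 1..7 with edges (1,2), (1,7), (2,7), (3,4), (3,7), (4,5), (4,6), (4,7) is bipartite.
No (odd cycle of length 3: 7 -> 1 -> 2 -> 7)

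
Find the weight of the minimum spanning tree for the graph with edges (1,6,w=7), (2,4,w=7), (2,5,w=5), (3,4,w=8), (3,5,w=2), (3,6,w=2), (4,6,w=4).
20 (MST edges: (1,6,w=7), (2,5,w=5), (3,5,w=2), (3,6,w=2), (4,6,w=4); sum of weights 7 + 5 + 2 + 2 + 4 = 20)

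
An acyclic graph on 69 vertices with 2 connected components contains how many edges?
67 (Each of the 2 component trees on V_i vertices has V_i - 1 edges; summing gives V - C = 69 - 2 = 67)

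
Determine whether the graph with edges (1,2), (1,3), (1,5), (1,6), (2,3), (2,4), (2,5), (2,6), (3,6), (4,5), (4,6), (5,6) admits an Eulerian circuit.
No (4 vertices have odd degree: {2, 3, 4, 6}; Eulerian circuit requires 0)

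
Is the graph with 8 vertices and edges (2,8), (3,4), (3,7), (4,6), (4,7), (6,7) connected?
No, it has 4 components: {1}, {2, 8}, {3, 4, 6, 7}, {5}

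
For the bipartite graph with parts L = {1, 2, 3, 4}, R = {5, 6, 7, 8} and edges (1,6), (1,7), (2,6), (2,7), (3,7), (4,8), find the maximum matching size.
3 (matching: (1,7), (2,6), (4,8); upper bound min(|L|,|R|) = min(4,4) = 4)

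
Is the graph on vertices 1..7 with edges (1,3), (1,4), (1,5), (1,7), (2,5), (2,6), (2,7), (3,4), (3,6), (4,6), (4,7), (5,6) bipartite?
No (odd cycle of length 3: 7 -> 1 -> 4 -> 7)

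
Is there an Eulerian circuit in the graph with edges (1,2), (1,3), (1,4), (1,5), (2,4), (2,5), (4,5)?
No (4 vertices have odd degree: {2, 3, 4, 5}; Eulerian circuit requires 0)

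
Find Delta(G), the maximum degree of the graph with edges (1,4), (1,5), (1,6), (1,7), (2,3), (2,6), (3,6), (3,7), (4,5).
4 (attained at vertex 1)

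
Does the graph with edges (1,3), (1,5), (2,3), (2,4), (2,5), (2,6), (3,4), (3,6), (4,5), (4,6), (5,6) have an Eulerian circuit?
Yes (the graph is connected and all 6 vertices have even degree)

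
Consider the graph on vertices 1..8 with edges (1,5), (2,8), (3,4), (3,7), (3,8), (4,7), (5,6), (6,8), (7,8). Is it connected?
Yes (BFS from 1 visits [1, 5, 6, 8, 2, 3, 7, 4] — all 8 vertices reached)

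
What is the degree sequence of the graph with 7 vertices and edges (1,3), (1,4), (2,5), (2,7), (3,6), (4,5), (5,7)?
[3, 2, 2, 2, 2, 2, 1] (degrees: deg(1)=2, deg(2)=2, deg(3)=2, deg(4)=2, deg(5)=3, deg(6)=1, deg(7)=2)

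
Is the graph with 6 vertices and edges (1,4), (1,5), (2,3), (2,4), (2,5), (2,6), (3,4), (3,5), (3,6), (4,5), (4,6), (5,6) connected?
Yes (BFS from 1 visits [1, 4, 5, 2, 3, 6] — all 6 vertices reached)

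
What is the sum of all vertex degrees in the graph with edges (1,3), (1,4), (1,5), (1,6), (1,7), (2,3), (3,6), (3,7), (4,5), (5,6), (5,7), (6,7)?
24 (handshake: sum of degrees = 2|E| = 2 x 12 = 24)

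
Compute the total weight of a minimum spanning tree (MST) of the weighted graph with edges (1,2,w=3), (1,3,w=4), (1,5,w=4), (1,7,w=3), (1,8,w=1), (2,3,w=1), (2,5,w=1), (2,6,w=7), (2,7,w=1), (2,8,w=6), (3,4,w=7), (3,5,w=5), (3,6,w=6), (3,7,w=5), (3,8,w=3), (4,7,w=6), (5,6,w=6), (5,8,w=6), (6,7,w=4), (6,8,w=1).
14 (MST edges: (1,7,w=3), (1,8,w=1), (2,3,w=1), (2,5,w=1), (2,7,w=1), (4,7,w=6), (6,8,w=1); sum of weights 3 + 1 + 1 + 1 + 1 + 6 + 1 = 14)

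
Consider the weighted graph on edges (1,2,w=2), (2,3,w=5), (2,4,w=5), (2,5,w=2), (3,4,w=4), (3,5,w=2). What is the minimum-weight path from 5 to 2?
2 (path: 5 -> 2; weights 2 = 2)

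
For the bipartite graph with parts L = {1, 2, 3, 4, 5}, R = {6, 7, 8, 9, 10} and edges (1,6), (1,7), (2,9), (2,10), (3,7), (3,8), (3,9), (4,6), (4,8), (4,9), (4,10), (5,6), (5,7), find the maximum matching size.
5 (matching: (1,7), (2,10), (3,9), (4,8), (5,6); upper bound min(|L|,|R|) = min(5,5) = 5)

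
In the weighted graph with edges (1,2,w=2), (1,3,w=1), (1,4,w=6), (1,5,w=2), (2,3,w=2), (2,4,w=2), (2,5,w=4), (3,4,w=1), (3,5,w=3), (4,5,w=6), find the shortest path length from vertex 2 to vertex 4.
2 (path: 2 -> 4; weights 2 = 2)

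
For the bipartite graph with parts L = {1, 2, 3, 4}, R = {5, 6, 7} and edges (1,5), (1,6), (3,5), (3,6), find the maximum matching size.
2 (matching: (1,6), (3,5); upper bound min(|L|,|R|) = min(4,3) = 3)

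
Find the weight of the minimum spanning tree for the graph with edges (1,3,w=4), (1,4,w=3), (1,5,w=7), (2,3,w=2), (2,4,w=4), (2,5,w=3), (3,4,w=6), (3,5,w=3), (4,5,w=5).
12 (MST edges: (1,3,w=4), (1,4,w=3), (2,3,w=2), (2,5,w=3); sum of weights 4 + 3 + 2 + 3 = 12)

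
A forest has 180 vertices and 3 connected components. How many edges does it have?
177 (Each of the 3 component trees on V_i vertices has V_i - 1 edges; summing gives V - C = 180 - 3 = 177)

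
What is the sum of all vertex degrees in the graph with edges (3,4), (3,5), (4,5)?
6 (handshake: sum of degrees = 2|E| = 2 x 3 = 6)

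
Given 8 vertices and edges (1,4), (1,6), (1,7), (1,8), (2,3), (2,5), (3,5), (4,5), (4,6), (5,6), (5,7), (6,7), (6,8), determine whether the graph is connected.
Yes (BFS from 1 visits [1, 4, 6, 7, 8, 5, 2, 3] — all 8 vertices reached)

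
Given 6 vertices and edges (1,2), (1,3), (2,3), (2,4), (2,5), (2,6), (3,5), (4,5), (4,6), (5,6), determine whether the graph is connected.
Yes (BFS from 1 visits [1, 2, 3, 4, 5, 6] — all 6 vertices reached)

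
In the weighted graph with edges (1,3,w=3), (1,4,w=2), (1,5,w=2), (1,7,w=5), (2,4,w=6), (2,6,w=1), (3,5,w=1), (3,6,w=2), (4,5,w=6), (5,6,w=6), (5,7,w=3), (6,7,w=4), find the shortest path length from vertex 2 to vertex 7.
5 (path: 2 -> 6 -> 7; weights 1 + 4 = 5)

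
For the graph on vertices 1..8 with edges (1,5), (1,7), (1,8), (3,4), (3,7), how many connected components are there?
3 (components: {1, 3, 4, 5, 7, 8}, {2}, {6})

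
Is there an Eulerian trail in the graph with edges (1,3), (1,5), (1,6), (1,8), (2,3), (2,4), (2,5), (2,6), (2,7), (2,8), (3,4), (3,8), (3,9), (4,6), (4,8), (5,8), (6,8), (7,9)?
Yes (the graph is connected and exactly 2 vertices have odd degree: {3, 5}; any Eulerian path must start and end at those)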